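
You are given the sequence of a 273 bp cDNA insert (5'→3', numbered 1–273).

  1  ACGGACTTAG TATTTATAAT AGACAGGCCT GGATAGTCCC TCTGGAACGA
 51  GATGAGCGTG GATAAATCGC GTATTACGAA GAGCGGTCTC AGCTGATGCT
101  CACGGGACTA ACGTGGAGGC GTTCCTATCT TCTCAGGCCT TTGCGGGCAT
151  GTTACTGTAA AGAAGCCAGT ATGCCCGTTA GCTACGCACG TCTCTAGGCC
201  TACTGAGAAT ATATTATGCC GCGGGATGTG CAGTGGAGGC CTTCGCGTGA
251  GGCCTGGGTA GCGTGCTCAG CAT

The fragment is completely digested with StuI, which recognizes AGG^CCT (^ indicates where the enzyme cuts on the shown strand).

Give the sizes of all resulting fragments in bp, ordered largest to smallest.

StuI sites (AGGCCT) start at positions 25, 135, 196, 237, 250.
StuI cuts after base 3 of each site, so after positions 27, 137, 198, 239, 252.
Linear molecule, 5 cuts → 6 fragments:
  1–27 → 27 bp
  28–137 → 110 bp
  138–198 → 61 bp
  199–239 → 41 bp
  240–252 → 13 bp
  253–273 → 21 bp
Sorted largest to smallest: 110, 61, 41, 27, 21, 13 bp.

110, 61, 41, 27, 21, 13 bp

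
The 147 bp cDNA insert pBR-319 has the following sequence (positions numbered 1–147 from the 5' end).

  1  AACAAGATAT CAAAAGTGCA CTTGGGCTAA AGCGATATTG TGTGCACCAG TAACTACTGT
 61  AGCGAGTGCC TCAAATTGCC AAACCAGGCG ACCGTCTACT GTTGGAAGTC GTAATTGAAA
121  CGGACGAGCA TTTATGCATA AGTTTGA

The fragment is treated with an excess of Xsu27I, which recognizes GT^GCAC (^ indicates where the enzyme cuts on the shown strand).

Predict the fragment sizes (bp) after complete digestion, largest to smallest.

Xsu27I sites (GTGCAC) start at positions 16, 42.
Xsu27I cuts after base 2 of each site, so after positions 17, 43.
Linear molecule, 2 cuts → 3 fragments:
  1–17 → 17 bp
  18–43 → 26 bp
  44–147 → 104 bp
Sorted largest to smallest: 104, 26, 17 bp.

104, 26, 17 bp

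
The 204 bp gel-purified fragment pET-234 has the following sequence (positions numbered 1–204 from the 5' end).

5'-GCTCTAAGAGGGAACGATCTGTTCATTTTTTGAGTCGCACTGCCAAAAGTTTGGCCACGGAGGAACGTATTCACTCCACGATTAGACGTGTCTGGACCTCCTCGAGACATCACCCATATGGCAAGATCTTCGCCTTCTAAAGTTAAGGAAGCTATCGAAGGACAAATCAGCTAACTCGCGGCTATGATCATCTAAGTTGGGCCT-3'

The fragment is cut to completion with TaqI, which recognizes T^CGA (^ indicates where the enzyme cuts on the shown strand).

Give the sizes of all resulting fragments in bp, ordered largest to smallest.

102, 53, 49 bp

TaqI sites (TCGA) start at positions 102, 155.
TaqI cuts after the first base of each site, so after positions 102, 155.
Linear molecule, 2 cuts → 3 fragments:
  1–102 → 102 bp
  103–155 → 53 bp
  156–204 → 49 bp
Sorted largest to smallest: 102, 53, 49 bp.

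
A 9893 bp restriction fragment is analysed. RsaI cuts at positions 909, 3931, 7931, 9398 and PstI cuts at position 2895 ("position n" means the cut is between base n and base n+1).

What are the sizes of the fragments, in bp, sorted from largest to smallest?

Combined cut positions (sorted): 909, 2895, 3931, 7931, 9398.
Linear molecule, 5 cuts → 6 fragments:
  909 − 0 = 909 bp
  2895 − 909 = 1986 bp
  3931 − 2895 = 1036 bp
  7931 − 3931 = 4000 bp
  9398 − 7931 = 1467 bp
  9893 − 9398 = 495 bp
Sorted largest to smallest: 4000, 1986, 1467, 1036, 909, 495 bp.

4000, 1986, 1467, 1036, 909, 495 bp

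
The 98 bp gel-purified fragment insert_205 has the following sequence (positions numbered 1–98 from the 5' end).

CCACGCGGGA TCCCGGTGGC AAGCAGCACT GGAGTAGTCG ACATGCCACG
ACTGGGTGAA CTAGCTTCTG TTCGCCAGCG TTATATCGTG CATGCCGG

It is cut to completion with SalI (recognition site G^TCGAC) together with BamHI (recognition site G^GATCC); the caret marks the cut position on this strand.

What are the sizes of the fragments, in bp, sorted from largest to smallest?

The SalI site (GTCGAC) starts at position 37.
SalI cuts after the first base of each site, so after position 37.
The BamHI site (GGATCC) starts at position 8.
BamHI cuts after the first base of each site, so after position 8.
Combined cut positions: 8, 37.
Linear molecule, 2 cuts → 3 fragments:
  1–8 → 8 bp
  9–37 → 29 bp
  38–98 → 61 bp
Sorted largest to smallest: 61, 29, 8 bp.

61, 29, 8 bp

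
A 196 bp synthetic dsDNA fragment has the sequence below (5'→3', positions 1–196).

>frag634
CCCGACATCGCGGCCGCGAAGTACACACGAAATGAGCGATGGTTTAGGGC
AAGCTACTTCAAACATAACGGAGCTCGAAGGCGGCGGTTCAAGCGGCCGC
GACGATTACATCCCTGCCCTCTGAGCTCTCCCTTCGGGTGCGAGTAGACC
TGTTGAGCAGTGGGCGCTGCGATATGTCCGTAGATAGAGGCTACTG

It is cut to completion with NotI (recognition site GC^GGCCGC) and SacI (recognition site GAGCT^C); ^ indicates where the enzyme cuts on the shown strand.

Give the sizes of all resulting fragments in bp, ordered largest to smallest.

69, 64, 33, 19, 11 bp

NotI sites (GCGGCCGC) start at positions 10, 93.
NotI cuts after base 2 of each site, so after positions 11, 94.
SacI sites (GAGCTC) start at positions 71, 123.
SacI cuts after base 5 of each site (before the last base), so after positions 75, 127.
Combined cut positions: 11, 75, 94, 127.
Linear molecule, 4 cuts → 5 fragments:
  1–11 → 11 bp
  12–75 → 64 bp
  76–94 → 19 bp
  95–127 → 33 bp
  128–196 → 69 bp
Sorted largest to smallest: 69, 64, 33, 19, 11 bp.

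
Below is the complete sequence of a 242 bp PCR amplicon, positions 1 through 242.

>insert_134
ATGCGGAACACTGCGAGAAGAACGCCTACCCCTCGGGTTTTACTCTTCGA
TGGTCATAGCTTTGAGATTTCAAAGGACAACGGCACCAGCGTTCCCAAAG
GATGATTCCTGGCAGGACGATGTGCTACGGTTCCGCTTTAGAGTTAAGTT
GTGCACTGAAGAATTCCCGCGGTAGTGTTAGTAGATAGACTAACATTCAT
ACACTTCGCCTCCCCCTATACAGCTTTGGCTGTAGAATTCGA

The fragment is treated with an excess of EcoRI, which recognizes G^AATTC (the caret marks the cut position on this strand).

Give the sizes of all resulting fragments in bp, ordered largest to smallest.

161, 74, 7 bp

EcoRI sites (GAATTC) start at positions 161, 235.
EcoRI cuts after the first base of each site, so after positions 161, 235.
Linear molecule, 2 cuts → 3 fragments:
  1–161 → 161 bp
  162–235 → 74 bp
  236–242 → 7 bp
Sorted largest to smallest: 161, 74, 7 bp.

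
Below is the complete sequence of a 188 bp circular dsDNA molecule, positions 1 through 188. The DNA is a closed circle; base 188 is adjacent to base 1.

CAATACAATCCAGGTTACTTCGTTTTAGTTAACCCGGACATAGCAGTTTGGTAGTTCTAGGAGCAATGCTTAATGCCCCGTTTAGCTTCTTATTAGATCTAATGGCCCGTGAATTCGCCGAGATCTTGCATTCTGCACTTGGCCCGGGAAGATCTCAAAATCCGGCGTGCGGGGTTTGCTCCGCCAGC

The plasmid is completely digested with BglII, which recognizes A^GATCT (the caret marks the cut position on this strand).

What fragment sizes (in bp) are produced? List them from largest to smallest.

133, 29, 26 bp

BglII sites (AGATCT) start at positions 95, 121, 150.
BglII cuts after the first base of each site, so after positions 95, 121, 150.
Circular molecule, 3 cuts → 3 fragments:
  96–121 → 26 bp
  122–150 → 29 bp
  151–188 then 1–95 → 38 + 95 = 133 bp
Sorted largest to smallest: 133, 29, 26 bp.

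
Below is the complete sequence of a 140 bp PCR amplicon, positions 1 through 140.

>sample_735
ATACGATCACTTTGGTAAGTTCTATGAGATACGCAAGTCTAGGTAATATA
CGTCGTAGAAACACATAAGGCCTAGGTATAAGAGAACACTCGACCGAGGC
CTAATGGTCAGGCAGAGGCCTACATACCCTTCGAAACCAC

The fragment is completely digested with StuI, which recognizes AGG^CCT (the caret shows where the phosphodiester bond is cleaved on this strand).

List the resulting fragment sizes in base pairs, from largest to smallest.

70, 29, 22, 19 bp

StuI sites (AGGCCT) start at positions 68, 97, 116.
StuI cuts after base 3 of each site, so after positions 70, 99, 118.
Linear molecule, 3 cuts → 4 fragments:
  1–70 → 70 bp
  71–99 → 29 bp
  100–118 → 19 bp
  119–140 → 22 bp
Sorted largest to smallest: 70, 29, 22, 19 bp.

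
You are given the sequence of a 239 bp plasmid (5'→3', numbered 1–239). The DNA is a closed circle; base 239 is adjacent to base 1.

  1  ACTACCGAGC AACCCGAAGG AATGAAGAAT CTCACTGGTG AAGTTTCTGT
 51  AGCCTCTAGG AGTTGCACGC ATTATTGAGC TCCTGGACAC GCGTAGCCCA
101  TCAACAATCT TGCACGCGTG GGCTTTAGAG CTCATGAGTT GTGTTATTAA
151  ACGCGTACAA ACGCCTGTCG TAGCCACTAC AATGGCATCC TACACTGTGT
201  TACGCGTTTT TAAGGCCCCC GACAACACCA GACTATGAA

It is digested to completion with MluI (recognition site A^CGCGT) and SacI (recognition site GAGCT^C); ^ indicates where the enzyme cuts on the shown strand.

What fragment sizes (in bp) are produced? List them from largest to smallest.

118, 51, 25, 19, 18, 8 bp

MluI sites (ACGCGT) start at positions 89, 114, 151, 202.
MluI cuts after the first base of each site, so after positions 89, 114, 151, 202.
SacI sites (GAGCTC) start at positions 77, 128.
SacI cuts after base 5 of each site (before the last base), so after positions 81, 132.
Combined cut positions: 81, 89, 114, 132, 151, 202.
Circular molecule, 6 cuts → 6 fragments:
  82–89 → 8 bp
  90–114 → 25 bp
  115–132 → 18 bp
  133–151 → 19 bp
  152–202 → 51 bp
  203–239 then 1–81 → 37 + 81 = 118 bp
Sorted largest to smallest: 118, 51, 25, 19, 18, 8 bp.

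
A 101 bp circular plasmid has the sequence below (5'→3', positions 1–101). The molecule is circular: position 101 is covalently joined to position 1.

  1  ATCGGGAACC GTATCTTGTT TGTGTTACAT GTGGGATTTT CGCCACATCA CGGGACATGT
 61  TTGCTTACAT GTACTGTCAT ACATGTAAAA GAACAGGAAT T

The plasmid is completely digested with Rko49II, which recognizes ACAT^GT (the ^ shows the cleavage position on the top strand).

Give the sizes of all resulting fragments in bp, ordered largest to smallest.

Rko49II sites (ACATGT) start at positions 27, 55, 67, 81.
Rko49II cuts after base 4 of each site, so after positions 30, 58, 70, 84.
Circular molecule, 4 cuts → 4 fragments:
  31–58 → 28 bp
  59–70 → 12 bp
  71–84 → 14 bp
  85–101 then 1–30 → 17 + 30 = 47 bp
Sorted largest to smallest: 47, 28, 14, 12 bp.

47, 28, 14, 12 bp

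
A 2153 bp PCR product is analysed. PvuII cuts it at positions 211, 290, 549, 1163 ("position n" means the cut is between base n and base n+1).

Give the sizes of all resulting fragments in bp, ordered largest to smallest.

Linear molecule, 4 cuts → 5 fragments:
  211 − 0 = 211 bp
  290 − 211 = 79 bp
  549 − 290 = 259 bp
  1163 − 549 = 614 bp
  2153 − 1163 = 990 bp
Sorted largest to smallest: 990, 614, 259, 211, 79 bp.

990, 614, 259, 211, 79 bp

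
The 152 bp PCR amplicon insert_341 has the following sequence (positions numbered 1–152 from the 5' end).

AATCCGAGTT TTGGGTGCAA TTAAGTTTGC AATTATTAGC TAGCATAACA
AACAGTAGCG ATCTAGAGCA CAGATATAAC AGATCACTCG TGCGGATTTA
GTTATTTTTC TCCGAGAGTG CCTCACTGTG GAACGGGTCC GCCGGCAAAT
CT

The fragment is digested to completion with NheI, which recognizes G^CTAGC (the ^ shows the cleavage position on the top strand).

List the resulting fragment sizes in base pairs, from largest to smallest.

113, 39 bp

The NheI site (GCTAGC) starts at position 39.
NheI cuts after the first base of each site, so after position 39.
Linear molecule, 1 cut → 2 fragments:
  1–39 → 39 bp
  40–152 → 113 bp
Sorted largest to smallest: 113, 39 bp.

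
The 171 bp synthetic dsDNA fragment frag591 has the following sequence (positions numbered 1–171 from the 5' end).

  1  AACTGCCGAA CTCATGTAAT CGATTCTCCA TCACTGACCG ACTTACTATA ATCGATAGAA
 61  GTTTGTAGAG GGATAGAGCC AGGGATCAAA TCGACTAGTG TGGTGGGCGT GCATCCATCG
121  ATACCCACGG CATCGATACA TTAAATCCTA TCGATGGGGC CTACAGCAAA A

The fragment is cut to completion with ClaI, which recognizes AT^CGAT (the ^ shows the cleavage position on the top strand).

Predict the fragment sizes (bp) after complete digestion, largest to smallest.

ClaI sites (ATCGAT) start at positions 19, 51, 117, 132, 150.
ClaI cuts after base 2 of each site, so after positions 20, 52, 118, 133, 151.
Linear molecule, 5 cuts → 6 fragments:
  1–20 → 20 bp
  21–52 → 32 bp
  53–118 → 66 bp
  119–133 → 15 bp
  134–151 → 18 bp
  152–171 → 20 bp
Sorted largest to smallest: 66, 32, 20, 20, 18, 15 bp.

66, 32, 20, 20, 18, 15 bp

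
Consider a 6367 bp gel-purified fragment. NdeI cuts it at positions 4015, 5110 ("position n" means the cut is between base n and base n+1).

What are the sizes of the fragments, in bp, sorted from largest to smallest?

Linear molecule, 2 cuts → 3 fragments:
  4015 − 0 = 4015 bp
  5110 − 4015 = 1095 bp
  6367 − 5110 = 1257 bp
Sorted largest to smallest: 4015, 1257, 1095 bp.

4015, 1257, 1095 bp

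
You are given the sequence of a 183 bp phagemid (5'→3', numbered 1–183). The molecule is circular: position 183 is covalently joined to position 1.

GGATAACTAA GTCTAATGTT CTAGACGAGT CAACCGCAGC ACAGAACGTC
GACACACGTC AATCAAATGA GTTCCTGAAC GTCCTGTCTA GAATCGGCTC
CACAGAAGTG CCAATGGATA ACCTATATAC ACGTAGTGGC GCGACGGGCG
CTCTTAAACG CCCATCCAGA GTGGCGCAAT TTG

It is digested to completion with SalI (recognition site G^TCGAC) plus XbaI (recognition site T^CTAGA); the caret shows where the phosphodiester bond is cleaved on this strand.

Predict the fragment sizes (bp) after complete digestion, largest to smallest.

116, 39, 28 bp

The SalI site (GTCGAC) starts at position 48.
SalI cuts after the first base of each site, so after position 48.
XbaI sites (TCTAGA) start at positions 20, 87.
XbaI cuts after the first base of each site, so after positions 20, 87.
Combined cut positions: 20, 48, 87.
Circular molecule, 3 cuts → 3 fragments:
  21–48 → 28 bp
  49–87 → 39 bp
  88–183 then 1–20 → 96 + 20 = 116 bp
Sorted largest to smallest: 116, 39, 28 bp.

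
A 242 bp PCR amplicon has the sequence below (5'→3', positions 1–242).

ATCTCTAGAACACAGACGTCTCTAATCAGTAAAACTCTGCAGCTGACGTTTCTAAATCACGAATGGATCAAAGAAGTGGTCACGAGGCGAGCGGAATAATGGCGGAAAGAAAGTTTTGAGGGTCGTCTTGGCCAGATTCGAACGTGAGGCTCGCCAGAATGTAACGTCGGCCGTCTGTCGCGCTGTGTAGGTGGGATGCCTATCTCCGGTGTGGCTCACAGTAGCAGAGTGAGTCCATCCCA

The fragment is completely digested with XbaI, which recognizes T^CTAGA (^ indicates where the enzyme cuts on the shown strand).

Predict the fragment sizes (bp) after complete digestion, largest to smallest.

The XbaI site (TCTAGA) starts at position 4.
XbaI cuts after the first base of each site, so after position 4.
Linear molecule, 1 cut → 2 fragments:
  1–4 → 4 bp
  5–242 → 238 bp
Sorted largest to smallest: 238, 4 bp.

238, 4 bp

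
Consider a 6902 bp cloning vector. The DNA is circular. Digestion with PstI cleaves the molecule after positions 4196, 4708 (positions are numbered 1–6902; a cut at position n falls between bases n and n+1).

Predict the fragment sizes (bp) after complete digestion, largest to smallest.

6390, 512 bp

Circular molecule, 2 cuts → 2 fragments:
  4708 − 4196 = 512 bp
  wrap: 6902 − 4708 + 4196 = 6390 bp
Sorted largest to smallest: 6390, 512 bp.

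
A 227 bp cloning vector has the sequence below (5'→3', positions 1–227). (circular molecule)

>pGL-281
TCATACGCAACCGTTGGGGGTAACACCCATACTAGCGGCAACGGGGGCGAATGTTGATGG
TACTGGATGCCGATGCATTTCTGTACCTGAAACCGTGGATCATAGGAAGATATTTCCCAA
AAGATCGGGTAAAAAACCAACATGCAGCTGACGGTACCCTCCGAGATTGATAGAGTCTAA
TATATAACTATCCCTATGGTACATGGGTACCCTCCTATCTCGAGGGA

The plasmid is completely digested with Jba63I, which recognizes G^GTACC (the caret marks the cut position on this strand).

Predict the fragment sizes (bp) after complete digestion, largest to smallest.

174, 53 bp

Jba63I sites (GGTACC) start at positions 153, 206.
Jba63I cuts after the first base of each site, so after positions 153, 206.
Circular molecule, 2 cuts → 2 fragments:
  154–206 → 53 bp
  207–227 then 1–153 → 21 + 153 = 174 bp
Sorted largest to smallest: 174, 53 bp.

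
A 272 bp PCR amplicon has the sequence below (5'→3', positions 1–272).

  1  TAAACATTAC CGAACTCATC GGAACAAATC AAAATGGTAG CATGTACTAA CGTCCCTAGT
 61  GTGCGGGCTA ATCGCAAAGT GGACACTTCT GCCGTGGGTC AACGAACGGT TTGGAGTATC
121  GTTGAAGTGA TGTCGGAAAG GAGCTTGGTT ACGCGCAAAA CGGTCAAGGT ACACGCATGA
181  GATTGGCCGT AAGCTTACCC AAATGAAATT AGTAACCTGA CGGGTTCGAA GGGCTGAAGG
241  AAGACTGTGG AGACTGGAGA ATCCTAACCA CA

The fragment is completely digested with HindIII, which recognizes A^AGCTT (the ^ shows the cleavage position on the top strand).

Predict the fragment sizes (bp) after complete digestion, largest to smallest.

191, 81 bp

The HindIII site (AAGCTT) starts at position 191.
HindIII cuts after the first base of each site, so after position 191.
Linear molecule, 1 cut → 2 fragments:
  1–191 → 191 bp
  192–272 → 81 bp
Sorted largest to smallest: 191, 81 bp.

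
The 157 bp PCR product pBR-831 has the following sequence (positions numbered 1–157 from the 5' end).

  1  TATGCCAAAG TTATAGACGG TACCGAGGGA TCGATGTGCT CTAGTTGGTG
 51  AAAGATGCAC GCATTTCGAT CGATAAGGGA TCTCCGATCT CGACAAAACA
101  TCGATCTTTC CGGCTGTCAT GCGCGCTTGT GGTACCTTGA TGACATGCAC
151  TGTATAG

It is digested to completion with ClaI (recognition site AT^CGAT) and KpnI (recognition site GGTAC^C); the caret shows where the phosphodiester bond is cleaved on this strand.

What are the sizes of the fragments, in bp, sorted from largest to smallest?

39, 34, 31, 23, 22, 8 bp

ClaI sites (ATCGAT) start at positions 30, 69, 100.
ClaI cuts after base 2 of each site, so after positions 31, 70, 101.
KpnI sites (GGTACC) start at positions 19, 131.
KpnI cuts after base 5 of each site (before the last base), so after positions 23, 135.
Combined cut positions: 23, 31, 70, 101, 135.
Linear molecule, 5 cuts → 6 fragments:
  1–23 → 23 bp
  24–31 → 8 bp
  32–70 → 39 bp
  71–101 → 31 bp
  102–135 → 34 bp
  136–157 → 22 bp
Sorted largest to smallest: 39, 34, 31, 23, 22, 8 bp.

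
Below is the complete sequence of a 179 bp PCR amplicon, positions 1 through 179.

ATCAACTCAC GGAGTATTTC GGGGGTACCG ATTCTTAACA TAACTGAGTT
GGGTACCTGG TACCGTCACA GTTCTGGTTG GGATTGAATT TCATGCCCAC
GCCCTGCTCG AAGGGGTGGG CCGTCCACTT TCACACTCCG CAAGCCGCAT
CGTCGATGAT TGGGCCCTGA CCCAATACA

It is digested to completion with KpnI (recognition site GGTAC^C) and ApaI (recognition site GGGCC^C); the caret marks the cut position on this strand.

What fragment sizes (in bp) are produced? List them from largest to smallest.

KpnI sites (GGTACC) start at positions 24, 52, 59.
KpnI cuts after base 5 of each site (before the last base), so after positions 28, 56, 63.
The ApaI site (GGGCCC) starts at position 162.
ApaI cuts after base 5 of each site (before the last base), so after position 166.
Combined cut positions: 28, 56, 63, 166.
Linear molecule, 4 cuts → 5 fragments:
  1–28 → 28 bp
  29–56 → 28 bp
  57–63 → 7 bp
  64–166 → 103 bp
  167–179 → 13 bp
Sorted largest to smallest: 103, 28, 28, 13, 7 bp.

103, 28, 28, 13, 7 bp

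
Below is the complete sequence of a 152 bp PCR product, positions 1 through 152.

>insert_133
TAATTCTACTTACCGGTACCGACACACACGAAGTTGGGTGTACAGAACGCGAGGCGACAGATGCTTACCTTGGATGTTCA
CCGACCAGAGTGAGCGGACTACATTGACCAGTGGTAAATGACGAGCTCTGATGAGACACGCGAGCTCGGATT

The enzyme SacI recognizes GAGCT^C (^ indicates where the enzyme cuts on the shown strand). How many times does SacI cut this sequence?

GAGCTC occurs starting at positions 123, 142.
SacI cuts at 2 sites.

2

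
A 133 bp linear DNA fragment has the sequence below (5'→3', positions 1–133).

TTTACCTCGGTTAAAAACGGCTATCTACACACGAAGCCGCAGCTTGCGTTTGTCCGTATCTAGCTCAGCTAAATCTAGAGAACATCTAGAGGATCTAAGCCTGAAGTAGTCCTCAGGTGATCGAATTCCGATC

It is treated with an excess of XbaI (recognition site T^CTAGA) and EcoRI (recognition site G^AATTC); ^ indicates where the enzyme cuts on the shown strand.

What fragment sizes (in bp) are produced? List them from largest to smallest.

XbaI sites (TCTAGA) start at positions 74, 85.
XbaI cuts after the first base of each site, so after positions 74, 85.
The EcoRI site (GAATTC) starts at position 123.
EcoRI cuts after the first base of each site, so after position 123.
Combined cut positions: 74, 85, 123.
Linear molecule, 3 cuts → 4 fragments:
  1–74 → 74 bp
  75–85 → 11 bp
  86–123 → 38 bp
  124–133 → 10 bp
Sorted largest to smallest: 74, 38, 11, 10 bp.

74, 38, 11, 10 bp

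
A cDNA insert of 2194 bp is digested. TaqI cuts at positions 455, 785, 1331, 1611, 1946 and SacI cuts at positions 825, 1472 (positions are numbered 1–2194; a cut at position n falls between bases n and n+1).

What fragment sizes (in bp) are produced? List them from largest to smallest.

Combined cut positions (sorted): 455, 785, 825, 1331, 1472, 1611, 1946.
Linear molecule, 7 cuts → 8 fragments:
  455 − 0 = 455 bp
  785 − 455 = 330 bp
  825 − 785 = 40 bp
  1331 − 825 = 506 bp
  1472 − 1331 = 141 bp
  1611 − 1472 = 139 bp
  1946 − 1611 = 335 bp
  2194 − 1946 = 248 bp
Sorted largest to smallest: 506, 455, 335, 330, 248, 141, 139, 40 bp.

506, 455, 335, 330, 248, 141, 139, 40 bp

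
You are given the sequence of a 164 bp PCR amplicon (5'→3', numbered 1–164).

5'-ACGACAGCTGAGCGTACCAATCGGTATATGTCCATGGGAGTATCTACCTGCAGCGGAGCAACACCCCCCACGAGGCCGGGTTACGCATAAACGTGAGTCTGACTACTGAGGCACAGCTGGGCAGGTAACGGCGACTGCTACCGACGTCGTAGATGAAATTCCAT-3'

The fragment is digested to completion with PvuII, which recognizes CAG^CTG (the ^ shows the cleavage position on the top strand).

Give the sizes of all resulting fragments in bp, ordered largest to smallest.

PvuII sites (CAGCTG) start at positions 5, 114.
PvuII cuts after base 3 of each site, so after positions 7, 116.
Linear molecule, 2 cuts → 3 fragments:
  1–7 → 7 bp
  8–116 → 109 bp
  117–164 → 48 bp
Sorted largest to smallest: 109, 48, 7 bp.

109, 48, 7 bp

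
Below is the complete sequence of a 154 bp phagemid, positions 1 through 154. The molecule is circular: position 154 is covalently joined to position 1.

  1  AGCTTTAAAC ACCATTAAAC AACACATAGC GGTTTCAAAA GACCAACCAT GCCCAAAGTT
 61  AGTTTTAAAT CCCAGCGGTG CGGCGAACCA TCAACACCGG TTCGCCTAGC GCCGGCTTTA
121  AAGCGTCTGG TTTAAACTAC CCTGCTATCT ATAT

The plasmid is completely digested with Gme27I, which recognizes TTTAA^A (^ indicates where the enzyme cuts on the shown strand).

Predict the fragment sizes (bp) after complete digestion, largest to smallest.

Gme27I sites (TTTAAA) start at positions 4, 64, 117, 131.
Gme27I cuts after base 5 of each site (before the last base), so after positions 8, 68, 121, 135.
Circular molecule, 4 cuts → 4 fragments:
  9–68 → 60 bp
  69–121 → 53 bp
  122–135 → 14 bp
  136–154 then 1–8 → 19 + 8 = 27 bp
Sorted largest to smallest: 60, 53, 27, 14 bp.

60, 53, 27, 14 bp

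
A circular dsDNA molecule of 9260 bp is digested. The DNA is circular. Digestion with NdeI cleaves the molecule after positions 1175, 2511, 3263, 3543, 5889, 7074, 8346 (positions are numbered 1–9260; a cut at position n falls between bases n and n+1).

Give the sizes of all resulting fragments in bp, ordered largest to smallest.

2346, 2089, 1336, 1272, 1185, 752, 280 bp

Circular molecule, 7 cuts → 7 fragments:
  2511 − 1175 = 1336 bp
  3263 − 2511 = 752 bp
  3543 − 3263 = 280 bp
  5889 − 3543 = 2346 bp
  7074 − 5889 = 1185 bp
  8346 − 7074 = 1272 bp
  wrap: 9260 − 8346 + 1175 = 2089 bp
Sorted largest to smallest: 2346, 2089, 1336, 1272, 1185, 752, 280 bp.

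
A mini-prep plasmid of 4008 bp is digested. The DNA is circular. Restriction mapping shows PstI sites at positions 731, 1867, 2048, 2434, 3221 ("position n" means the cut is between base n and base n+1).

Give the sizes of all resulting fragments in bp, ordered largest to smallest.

1518, 1136, 787, 386, 181 bp

Circular molecule, 5 cuts → 5 fragments:
  1867 − 731 = 1136 bp
  2048 − 1867 = 181 bp
  2434 − 2048 = 386 bp
  3221 − 2434 = 787 bp
  wrap: 4008 − 3221 + 731 = 1518 bp
Sorted largest to smallest: 1518, 1136, 787, 386, 181 bp.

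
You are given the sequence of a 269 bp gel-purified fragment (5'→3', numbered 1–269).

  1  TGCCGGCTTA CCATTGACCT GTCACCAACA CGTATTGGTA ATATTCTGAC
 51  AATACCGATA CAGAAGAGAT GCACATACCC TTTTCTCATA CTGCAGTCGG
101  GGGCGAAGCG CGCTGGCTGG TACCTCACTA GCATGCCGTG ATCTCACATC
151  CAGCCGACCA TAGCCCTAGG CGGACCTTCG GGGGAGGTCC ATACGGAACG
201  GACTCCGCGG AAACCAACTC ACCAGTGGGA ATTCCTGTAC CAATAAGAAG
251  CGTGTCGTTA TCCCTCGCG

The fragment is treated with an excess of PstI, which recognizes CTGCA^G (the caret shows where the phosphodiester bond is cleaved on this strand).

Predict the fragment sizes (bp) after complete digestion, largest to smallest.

The PstI site (CTGCAG) starts at position 91.
PstI cuts after base 5 of each site (before the last base), so after position 95.
Linear molecule, 1 cut → 2 fragments:
  1–95 → 95 bp
  96–269 → 174 bp
Sorted largest to smallest: 174, 95 bp.

174, 95 bp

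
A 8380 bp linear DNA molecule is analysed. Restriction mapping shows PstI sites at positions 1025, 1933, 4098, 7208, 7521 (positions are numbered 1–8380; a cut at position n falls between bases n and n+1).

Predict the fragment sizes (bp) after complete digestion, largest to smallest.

Linear molecule, 5 cuts → 6 fragments:
  1025 − 0 = 1025 bp
  1933 − 1025 = 908 bp
  4098 − 1933 = 2165 bp
  7208 − 4098 = 3110 bp
  7521 − 7208 = 313 bp
  8380 − 7521 = 859 bp
Sorted largest to smallest: 3110, 2165, 1025, 908, 859, 313 bp.

3110, 2165, 1025, 908, 859, 313 bp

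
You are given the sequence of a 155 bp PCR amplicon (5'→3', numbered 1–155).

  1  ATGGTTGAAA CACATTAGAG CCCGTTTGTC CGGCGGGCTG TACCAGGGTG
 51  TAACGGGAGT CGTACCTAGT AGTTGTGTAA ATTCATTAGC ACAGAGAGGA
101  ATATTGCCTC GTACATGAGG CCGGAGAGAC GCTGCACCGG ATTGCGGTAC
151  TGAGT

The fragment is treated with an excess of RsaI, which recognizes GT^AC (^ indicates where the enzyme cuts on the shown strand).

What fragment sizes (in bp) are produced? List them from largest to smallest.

49, 41, 36, 22, 7 bp

RsaI sites (GTAC) start at positions 40, 62, 111, 147.
RsaI cuts after base 2 of each site, so after positions 41, 63, 112, 148.
Linear molecule, 4 cuts → 5 fragments:
  1–41 → 41 bp
  42–63 → 22 bp
  64–112 → 49 bp
  113–148 → 36 bp
  149–155 → 7 bp
Sorted largest to smallest: 49, 41, 36, 22, 7 bp.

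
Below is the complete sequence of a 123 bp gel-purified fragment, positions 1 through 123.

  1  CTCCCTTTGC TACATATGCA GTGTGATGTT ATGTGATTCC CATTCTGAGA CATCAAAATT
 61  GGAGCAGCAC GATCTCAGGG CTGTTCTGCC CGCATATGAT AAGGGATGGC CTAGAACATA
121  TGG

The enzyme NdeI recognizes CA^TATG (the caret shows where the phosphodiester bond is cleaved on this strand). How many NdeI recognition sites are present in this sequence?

CATATG occurs starting at positions 13, 93, 117.
NdeI cuts at 3 sites.

3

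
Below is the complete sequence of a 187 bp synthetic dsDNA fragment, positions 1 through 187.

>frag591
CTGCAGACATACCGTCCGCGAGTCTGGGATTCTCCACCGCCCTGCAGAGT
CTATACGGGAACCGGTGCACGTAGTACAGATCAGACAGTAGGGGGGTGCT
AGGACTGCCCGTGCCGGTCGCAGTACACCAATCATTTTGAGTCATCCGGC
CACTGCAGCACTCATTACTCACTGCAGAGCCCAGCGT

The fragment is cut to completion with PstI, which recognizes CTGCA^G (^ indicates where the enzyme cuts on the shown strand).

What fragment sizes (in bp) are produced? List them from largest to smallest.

111, 41, 19, 11, 5 bp

PstI sites (CTGCAG) start at positions 1, 42, 153, 172.
PstI cuts after base 5 of each site (before the last base), so after positions 5, 46, 157, 176.
Linear molecule, 4 cuts → 5 fragments:
  1–5 → 5 bp
  6–46 → 41 bp
  47–157 → 111 bp
  158–176 → 19 bp
  177–187 → 11 bp
Sorted largest to smallest: 111, 41, 19, 11, 5 bp.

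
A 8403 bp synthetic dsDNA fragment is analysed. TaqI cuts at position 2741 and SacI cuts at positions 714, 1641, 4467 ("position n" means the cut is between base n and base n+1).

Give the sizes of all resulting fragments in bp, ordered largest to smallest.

3936, 1726, 1100, 927, 714 bp

Combined cut positions (sorted): 714, 1641, 2741, 4467.
Linear molecule, 4 cuts → 5 fragments:
  714 − 0 = 714 bp
  1641 − 714 = 927 bp
  2741 − 1641 = 1100 bp
  4467 − 2741 = 1726 bp
  8403 − 4467 = 3936 bp
Sorted largest to smallest: 3936, 1726, 1100, 927, 714 bp.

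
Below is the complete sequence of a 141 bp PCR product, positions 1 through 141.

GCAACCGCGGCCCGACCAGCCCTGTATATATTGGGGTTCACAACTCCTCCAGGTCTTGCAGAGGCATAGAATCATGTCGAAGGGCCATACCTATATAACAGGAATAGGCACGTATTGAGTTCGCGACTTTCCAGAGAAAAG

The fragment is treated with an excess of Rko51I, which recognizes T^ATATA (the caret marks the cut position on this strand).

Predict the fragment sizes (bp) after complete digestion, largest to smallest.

Rko51I sites (TATATA) start at positions 25, 92.
Rko51I cuts after the first base of each site, so after positions 25, 92.
Linear molecule, 2 cuts → 3 fragments:
  1–25 → 25 bp
  26–92 → 67 bp
  93–141 → 49 bp
Sorted largest to smallest: 67, 49, 25 bp.

67, 49, 25 bp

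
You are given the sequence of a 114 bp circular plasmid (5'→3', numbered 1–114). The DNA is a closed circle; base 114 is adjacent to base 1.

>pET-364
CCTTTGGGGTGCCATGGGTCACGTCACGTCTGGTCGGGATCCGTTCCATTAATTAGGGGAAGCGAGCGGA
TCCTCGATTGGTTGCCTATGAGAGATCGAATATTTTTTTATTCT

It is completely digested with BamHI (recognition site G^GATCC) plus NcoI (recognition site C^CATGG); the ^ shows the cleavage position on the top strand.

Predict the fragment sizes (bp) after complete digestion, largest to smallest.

BamHI sites (GGATCC) start at positions 37, 68.
BamHI cuts after the first base of each site, so after positions 37, 68.
The NcoI site (CCATGG) starts at position 12.
NcoI cuts after the first base of each site, so after position 12.
Combined cut positions: 12, 37, 68.
Circular molecule, 3 cuts → 3 fragments:
  13–37 → 25 bp
  38–68 → 31 bp
  69–114 then 1–12 → 46 + 12 = 58 bp
Sorted largest to smallest: 58, 31, 25 bp.

58, 31, 25 bp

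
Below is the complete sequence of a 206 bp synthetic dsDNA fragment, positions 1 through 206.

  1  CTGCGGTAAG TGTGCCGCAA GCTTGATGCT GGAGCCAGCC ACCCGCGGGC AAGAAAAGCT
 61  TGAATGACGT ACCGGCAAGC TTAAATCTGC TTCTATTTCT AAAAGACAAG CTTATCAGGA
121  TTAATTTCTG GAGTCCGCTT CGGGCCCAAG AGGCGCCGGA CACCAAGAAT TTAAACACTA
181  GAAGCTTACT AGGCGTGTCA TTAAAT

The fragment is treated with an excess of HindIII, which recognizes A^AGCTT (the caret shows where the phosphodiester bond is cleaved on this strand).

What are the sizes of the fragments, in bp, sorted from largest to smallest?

74, 37, 31, 24, 21, 19 bp

HindIII sites (AAGCTT) start at positions 19, 56, 77, 108, 182.
HindIII cuts after the first base of each site, so after positions 19, 56, 77, 108, 182.
Linear molecule, 5 cuts → 6 fragments:
  1–19 → 19 bp
  20–56 → 37 bp
  57–77 → 21 bp
  78–108 → 31 bp
  109–182 → 74 bp
  183–206 → 24 bp
Sorted largest to smallest: 74, 37, 31, 24, 21, 19 bp.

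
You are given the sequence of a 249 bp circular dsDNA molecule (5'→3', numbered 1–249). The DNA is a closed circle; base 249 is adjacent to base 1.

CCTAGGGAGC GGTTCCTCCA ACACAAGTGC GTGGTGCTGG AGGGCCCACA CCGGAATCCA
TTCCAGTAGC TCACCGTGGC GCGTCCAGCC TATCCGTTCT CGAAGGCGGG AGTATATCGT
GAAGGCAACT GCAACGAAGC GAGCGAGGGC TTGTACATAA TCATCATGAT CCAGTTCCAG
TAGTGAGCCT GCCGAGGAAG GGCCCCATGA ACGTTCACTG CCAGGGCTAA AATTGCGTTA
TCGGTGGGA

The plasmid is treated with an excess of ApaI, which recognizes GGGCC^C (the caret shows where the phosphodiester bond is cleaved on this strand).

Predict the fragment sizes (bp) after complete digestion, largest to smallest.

158, 91 bp

ApaI sites (GGGCCC) start at positions 42, 200.
ApaI cuts after base 5 of each site (before the last base), so after positions 46, 204.
Circular molecule, 2 cuts → 2 fragments:
  47–204 → 158 bp
  205–249 then 1–46 → 45 + 46 = 91 bp
Sorted largest to smallest: 158, 91 bp.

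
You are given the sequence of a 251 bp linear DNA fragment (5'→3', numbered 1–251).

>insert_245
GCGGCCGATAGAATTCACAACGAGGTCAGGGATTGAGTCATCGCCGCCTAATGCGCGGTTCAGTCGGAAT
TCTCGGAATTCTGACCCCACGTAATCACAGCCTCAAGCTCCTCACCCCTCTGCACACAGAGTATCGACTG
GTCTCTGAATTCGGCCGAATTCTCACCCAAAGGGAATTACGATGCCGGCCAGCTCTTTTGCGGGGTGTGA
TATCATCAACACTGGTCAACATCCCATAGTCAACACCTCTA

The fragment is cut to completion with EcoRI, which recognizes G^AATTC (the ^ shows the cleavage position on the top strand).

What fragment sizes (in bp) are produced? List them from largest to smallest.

94, 71, 56, 11, 10, 9 bp

EcoRI sites (GAATTC) start at positions 11, 67, 76, 147, 157.
EcoRI cuts after the first base of each site, so after positions 11, 67, 76, 147, 157.
Linear molecule, 5 cuts → 6 fragments:
  1–11 → 11 bp
  12–67 → 56 bp
  68–76 → 9 bp
  77–147 → 71 bp
  148–157 → 10 bp
  158–251 → 94 bp
Sorted largest to smallest: 94, 71, 56, 11, 10, 9 bp.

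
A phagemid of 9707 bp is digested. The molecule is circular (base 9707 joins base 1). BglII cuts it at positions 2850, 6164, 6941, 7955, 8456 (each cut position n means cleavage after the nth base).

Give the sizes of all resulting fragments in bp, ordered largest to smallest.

Circular molecule, 5 cuts → 5 fragments:
  6164 − 2850 = 3314 bp
  6941 − 6164 = 777 bp
  7955 − 6941 = 1014 bp
  8456 − 7955 = 501 bp
  wrap: 9707 − 8456 + 2850 = 4101 bp
Sorted largest to smallest: 4101, 3314, 1014, 777, 501 bp.

4101, 3314, 1014, 777, 501 bp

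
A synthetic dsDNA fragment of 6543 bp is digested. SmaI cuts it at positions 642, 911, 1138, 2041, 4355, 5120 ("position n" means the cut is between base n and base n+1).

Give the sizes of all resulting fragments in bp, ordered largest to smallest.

Linear molecule, 6 cuts → 7 fragments:
  642 − 0 = 642 bp
  911 − 642 = 269 bp
  1138 − 911 = 227 bp
  2041 − 1138 = 903 bp
  4355 − 2041 = 2314 bp
  5120 − 4355 = 765 bp
  6543 − 5120 = 1423 bp
Sorted largest to smallest: 2314, 1423, 903, 765, 642, 269, 227 bp.

2314, 1423, 903, 765, 642, 269, 227 bp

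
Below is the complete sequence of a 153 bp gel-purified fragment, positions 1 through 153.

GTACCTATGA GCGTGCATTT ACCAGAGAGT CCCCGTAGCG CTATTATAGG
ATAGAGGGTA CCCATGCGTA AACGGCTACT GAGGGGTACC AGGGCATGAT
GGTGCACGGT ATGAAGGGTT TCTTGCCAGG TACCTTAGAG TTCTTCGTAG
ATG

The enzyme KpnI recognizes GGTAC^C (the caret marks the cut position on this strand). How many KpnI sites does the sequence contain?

GGTACC occurs starting at positions 57, 85, 129.
KpnI cuts at 3 sites.

3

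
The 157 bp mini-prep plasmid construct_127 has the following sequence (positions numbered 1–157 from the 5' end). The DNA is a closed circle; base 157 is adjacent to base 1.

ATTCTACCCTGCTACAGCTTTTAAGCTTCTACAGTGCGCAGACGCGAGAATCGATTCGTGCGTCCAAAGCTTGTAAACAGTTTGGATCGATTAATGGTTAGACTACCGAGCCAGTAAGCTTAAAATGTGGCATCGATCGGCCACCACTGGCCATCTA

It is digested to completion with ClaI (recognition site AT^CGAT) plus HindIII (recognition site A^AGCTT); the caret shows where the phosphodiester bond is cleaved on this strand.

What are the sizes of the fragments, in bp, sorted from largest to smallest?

47, 29, 28, 20, 17, 16 bp

ClaI sites (ATCGAT) start at positions 50, 86, 132.
ClaI cuts after base 2 of each site, so after positions 51, 87, 133.
HindIII sites (AAGCTT) start at positions 23, 67, 116.
HindIII cuts after the first base of each site, so after positions 23, 67, 116.
Combined cut positions: 23, 51, 67, 87, 116, 133.
Circular molecule, 6 cuts → 6 fragments:
  24–51 → 28 bp
  52–67 → 16 bp
  68–87 → 20 bp
  88–116 → 29 bp
  117–133 → 17 bp
  134–157 then 1–23 → 24 + 23 = 47 bp
Sorted largest to smallest: 47, 29, 28, 20, 17, 16 bp.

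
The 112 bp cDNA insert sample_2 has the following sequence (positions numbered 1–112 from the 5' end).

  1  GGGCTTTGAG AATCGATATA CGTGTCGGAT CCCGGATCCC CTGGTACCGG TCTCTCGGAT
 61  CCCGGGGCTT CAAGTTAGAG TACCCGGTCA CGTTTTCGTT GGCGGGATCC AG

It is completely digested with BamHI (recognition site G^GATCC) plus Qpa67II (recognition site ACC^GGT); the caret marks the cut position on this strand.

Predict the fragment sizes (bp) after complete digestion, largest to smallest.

BamHI sites (GGATCC) start at positions 27, 34, 57, 105.
BamHI cuts after the first base of each site, so after positions 27, 34, 57, 105.
The Qpa67II site (ACCGGT) starts at position 46.
Qpa67II cuts after base 3 of each site, so after position 48.
Combined cut positions: 27, 34, 48, 57, 105.
Linear molecule, 5 cuts → 6 fragments:
  1–27 → 27 bp
  28–34 → 7 bp
  35–48 → 14 bp
  49–57 → 9 bp
  58–105 → 48 bp
  106–112 → 7 bp
Sorted largest to smallest: 48, 27, 14, 9, 7, 7 bp.

48, 27, 14, 9, 7, 7 bp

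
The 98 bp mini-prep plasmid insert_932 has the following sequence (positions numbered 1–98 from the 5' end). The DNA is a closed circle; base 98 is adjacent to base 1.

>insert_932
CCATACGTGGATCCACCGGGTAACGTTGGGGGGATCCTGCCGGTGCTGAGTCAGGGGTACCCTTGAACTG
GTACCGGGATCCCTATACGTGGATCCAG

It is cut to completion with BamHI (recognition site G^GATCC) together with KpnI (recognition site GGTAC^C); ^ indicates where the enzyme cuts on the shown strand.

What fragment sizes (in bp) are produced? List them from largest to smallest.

BamHI sites (GGATCC) start at positions 9, 32, 77, 91.
BamHI cuts after the first base of each site, so after positions 9, 32, 77, 91.
KpnI sites (GGTACC) start at positions 56, 70.
KpnI cuts after base 5 of each site (before the last base), so after positions 60, 74.
Combined cut positions: 9, 32, 60, 74, 77, 91.
Circular molecule, 6 cuts → 6 fragments:
  10–32 → 23 bp
  33–60 → 28 bp
  61–74 → 14 bp
  75–77 → 3 bp
  78–91 → 14 bp
  92–98 then 1–9 → 7 + 9 = 16 bp
Sorted largest to smallest: 28, 23, 16, 14, 14, 3 bp.

28, 23, 16, 14, 14, 3 bp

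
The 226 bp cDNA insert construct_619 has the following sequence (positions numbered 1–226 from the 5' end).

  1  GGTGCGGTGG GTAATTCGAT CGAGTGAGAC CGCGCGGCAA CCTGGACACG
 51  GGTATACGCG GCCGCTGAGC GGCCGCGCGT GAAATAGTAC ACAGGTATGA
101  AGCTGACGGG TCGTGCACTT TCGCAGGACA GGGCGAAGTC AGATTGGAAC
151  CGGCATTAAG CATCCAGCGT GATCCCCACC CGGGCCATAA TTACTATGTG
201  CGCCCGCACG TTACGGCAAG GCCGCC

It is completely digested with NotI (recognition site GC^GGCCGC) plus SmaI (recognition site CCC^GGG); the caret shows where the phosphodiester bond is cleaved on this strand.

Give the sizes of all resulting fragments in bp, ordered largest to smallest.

NotI sites (GCGGCCGC) start at positions 58, 69.
NotI cuts after base 2 of each site, so after positions 59, 70.
The SmaI site (CCCGGG) starts at position 179.
SmaI cuts after base 3 of each site, so after position 181.
Combined cut positions: 59, 70, 181.
Linear molecule, 3 cuts → 4 fragments:
  1–59 → 59 bp
  60–70 → 11 bp
  71–181 → 111 bp
  182–226 → 45 bp
Sorted largest to smallest: 111, 59, 45, 11 bp.

111, 59, 45, 11 bp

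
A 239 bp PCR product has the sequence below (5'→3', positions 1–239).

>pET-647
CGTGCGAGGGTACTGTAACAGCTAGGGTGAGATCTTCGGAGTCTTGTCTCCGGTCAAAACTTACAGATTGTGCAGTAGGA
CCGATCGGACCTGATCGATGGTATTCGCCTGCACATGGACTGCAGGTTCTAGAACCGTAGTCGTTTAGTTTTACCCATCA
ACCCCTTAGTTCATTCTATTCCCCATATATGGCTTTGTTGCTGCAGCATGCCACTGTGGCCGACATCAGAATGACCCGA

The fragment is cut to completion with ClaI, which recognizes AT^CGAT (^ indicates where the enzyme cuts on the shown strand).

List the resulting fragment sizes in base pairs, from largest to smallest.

The ClaI site (ATCGAT) starts at position 94.
ClaI cuts after base 2 of each site, so after position 95.
Linear molecule, 1 cut → 2 fragments:
  1–95 → 95 bp
  96–239 → 144 bp
Sorted largest to smallest: 144, 95 bp.

144, 95 bp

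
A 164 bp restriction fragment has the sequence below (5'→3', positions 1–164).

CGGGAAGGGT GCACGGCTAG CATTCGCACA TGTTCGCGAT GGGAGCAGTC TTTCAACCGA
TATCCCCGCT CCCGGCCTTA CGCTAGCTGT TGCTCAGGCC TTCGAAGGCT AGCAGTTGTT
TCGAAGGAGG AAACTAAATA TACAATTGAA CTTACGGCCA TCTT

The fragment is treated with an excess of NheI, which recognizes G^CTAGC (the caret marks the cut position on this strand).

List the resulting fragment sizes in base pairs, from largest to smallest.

66, 56, 26, 16 bp

NheI sites (GCTAGC) start at positions 16, 82, 108.
NheI cuts after the first base of each site, so after positions 16, 82, 108.
Linear molecule, 3 cuts → 4 fragments:
  1–16 → 16 bp
  17–82 → 66 bp
  83–108 → 26 bp
  109–164 → 56 bp
Sorted largest to smallest: 66, 56, 26, 16 bp.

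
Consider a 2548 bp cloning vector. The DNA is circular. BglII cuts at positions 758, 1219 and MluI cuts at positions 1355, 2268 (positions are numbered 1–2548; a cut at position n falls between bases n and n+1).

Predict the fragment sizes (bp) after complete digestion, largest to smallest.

Combined cut positions (sorted): 758, 1219, 1355, 2268.
Circular molecule, 4 cuts → 4 fragments:
  1219 − 758 = 461 bp
  1355 − 1219 = 136 bp
  2268 − 1355 = 913 bp
  wrap: 2548 − 2268 + 758 = 1038 bp
Sorted largest to smallest: 1038, 913, 461, 136 bp.

1038, 913, 461, 136 bp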